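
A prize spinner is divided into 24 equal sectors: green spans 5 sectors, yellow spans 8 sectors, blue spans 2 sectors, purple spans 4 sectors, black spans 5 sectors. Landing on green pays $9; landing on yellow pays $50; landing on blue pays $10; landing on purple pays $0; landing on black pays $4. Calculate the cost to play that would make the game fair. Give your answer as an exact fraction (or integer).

485/24 dollars

E[payout] = (5/24)·9 + (8/24)·50 + (2/24)·10 + (4/24)·0 + (5/24)·4 = 485/24
Fair fee = E[payout] = 485/24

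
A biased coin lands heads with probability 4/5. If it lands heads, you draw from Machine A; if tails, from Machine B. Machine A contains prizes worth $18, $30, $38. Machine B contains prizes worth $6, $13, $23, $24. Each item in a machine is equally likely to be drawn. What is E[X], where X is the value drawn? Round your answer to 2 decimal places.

E[X | Machine A] = (18 + 30 + 38)/3 = 86/3
E[X | Machine B] = (6 + 13 + 23 + 24)/4 = 33/2
E[X] = (4/5)·86/3 + (1/5)·33/2 = 787/30 ≈ 26.23

$26.23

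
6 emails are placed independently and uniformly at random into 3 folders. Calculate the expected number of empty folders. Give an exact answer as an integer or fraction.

64/243

Let Xⱼ=1 if folder j is empty. P(Xⱼ=1) = ((3-1)/3)^6 = 64/729.
By linearity, E[#empty] = 3·64/729 = 64/243.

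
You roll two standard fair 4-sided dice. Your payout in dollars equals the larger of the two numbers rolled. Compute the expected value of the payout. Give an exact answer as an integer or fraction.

Distribution of the larger of the two numbers rolled: 1 w.p. 1/16, 2 w.p. 3/16, 3 w.p. 5/16, 4 w.p. 7/16
E[payout] = (1/16)·1 + (3/16)·2 + (5/16)·3 + (7/16)·4 = 25/8

25/8 dollars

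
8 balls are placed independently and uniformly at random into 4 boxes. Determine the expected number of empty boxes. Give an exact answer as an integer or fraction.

Let Xⱼ=1 if box j is empty. P(Xⱼ=1) = ((4-1)/4)^8 = 6561/65536.
By linearity, E[#empty] = 4·6561/65536 = 6561/16384.

6561/16384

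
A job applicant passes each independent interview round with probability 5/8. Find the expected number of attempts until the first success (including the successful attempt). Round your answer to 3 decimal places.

1.600

For a geometric distribution, E[trials] = 1/p = 1/(5/8) = 8/5.
≈ 1.600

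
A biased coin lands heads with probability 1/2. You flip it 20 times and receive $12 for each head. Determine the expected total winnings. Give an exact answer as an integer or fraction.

E[#heads] = 20·1/2 = 10 (linearity over flips).
E[winnings] = 12·10 = 120.

$120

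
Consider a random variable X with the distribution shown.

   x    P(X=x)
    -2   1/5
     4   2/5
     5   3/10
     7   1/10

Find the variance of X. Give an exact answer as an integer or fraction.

E[X] = (1/5)·(-2) + (2/5)·4 + (3/10)·5 + (1/10)·7 = 17/5
E[X²] = (1/5)·4 + (2/5)·16 + (3/10)·25 + (1/10)·49 = 98/5
Var(X) = 98/5 − (17/5)² = 201/25

201/25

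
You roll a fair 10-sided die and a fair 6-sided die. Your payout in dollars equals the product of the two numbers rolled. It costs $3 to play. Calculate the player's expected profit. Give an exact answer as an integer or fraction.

Distribution of the product of the two numbers rolled: 1 w.p. 1/60, 2 w.p. 1/30, 3 w.p. 1/30, 4 w.p. 1/20, 5 w.p. 1/30, 6 w.p. 1/15, …
E[payout] = (1/60)·1 + (1/30)·2 + (1/30)·3 + (1/20)·4 + (1/30)·5 + (1/15)·6 + (1/60)·7 + (1/20)·8 + (1/30)·9 + (1/20)·10 + (1/15)·12 + (1/60)·14 + (1/30)·15 + (1/30)·16 + (1/20)·18 + (1/20)·20 + (1/60)·21 + (1/20)·24 + (1/60)·25 + (1/60)·27 + (1/60)·28 + (1/20)·30 + (1/60)·32 + (1/60)·35 + (1/30)·36 + (1/30)·40 + (1/60)·42 + (1/60)·45 + (1/60)·48 + (1/60)·50 + (1/60)·54 + (1/60)·60 = 77/4
Expected profit = 77/4 − 3 = 65/4

65/4 dollars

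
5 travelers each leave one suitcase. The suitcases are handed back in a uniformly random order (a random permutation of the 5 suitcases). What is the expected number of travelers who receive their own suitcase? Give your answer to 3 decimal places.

1.000

Let Xᵢ = 1 if person i gets their own suitcase. For each i, P(Xᵢ=1) = 1/5.
By linearity of expectation, E[X₁+…+X_5] = 5·(1/5) = 1.
≈ 1.000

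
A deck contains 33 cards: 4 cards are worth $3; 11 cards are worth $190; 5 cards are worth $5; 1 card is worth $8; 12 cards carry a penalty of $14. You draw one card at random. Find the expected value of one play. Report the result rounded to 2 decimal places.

$59.61

E[payout] = (4/33)·3 + (11/33)·190 + (5/33)·5 + (1/33)·8 + (12/33)·(-14) = 1967/33
≈ $59.61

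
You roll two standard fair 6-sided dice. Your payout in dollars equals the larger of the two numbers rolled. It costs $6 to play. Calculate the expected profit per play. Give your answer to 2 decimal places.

-$1.53

Distribution of the larger of the two numbers rolled: 1 w.p. 1/36, 2 w.p. 1/12, 3 w.p. 5/36, 4 w.p. 7/36, 5 w.p. 1/4, 6 w.p. 11/36
E[payout] = (1/36)·1 + (1/12)·2 + (5/36)·3 + (7/36)·4 + (1/4)·5 + (11/36)·6 = 161/36
Expected profit = 161/36 − 6 = -55/36 ≈ -$1.53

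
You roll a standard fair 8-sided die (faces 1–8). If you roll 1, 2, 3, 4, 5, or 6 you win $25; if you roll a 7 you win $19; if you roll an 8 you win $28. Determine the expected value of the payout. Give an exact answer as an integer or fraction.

197/8 dollars

E[payout] = (1/8)·19 + (3/4)·25 + (1/8)·28 = 197/8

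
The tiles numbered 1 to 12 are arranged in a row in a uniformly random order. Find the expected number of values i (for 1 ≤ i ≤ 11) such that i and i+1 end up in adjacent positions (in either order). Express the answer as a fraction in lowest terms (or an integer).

For each i ∈ {1,…,11}, let Xᵢ = 1 if i and i+1 are adjacent. P(Xᵢ=1) = 2·(12−1)!/12! = 2/12.
By linearity, E[ΣXᵢ] = (11)·(2/12) = 11/6.

11/6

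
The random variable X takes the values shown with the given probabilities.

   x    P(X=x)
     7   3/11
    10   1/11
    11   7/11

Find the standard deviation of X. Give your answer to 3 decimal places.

1.749

E[X] = 108/11, E[X²] = 1094/11
Var(X) = E[X²] − (E[X])² = 1094/11 − 11664/121 = 370/121
SD(X) = √(370/121) ≈ 1.749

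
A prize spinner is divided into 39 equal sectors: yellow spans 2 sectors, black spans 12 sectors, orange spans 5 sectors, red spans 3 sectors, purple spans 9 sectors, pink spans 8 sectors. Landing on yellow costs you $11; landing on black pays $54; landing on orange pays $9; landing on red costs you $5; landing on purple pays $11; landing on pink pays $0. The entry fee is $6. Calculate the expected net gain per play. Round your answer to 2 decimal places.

E[payout] = (2/39)·(-11) + (12/39)·54 + (5/39)·9 + (3/39)·(-5) + (9/39)·11 + (8/39)·0 = 755/39
Expected profit = 755/39 − 6 = 521/39 ≈ $13.36

$13.36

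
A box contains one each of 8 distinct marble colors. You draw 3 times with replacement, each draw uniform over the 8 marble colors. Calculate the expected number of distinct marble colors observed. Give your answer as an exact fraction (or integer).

Let Xⱼ=1 if type j appears at least once. P(Xⱼ=1) = 1 − ((8−1)/8)^3 = 169/512.
E[#distinct] = 8·169/512 = 169/64.

169/64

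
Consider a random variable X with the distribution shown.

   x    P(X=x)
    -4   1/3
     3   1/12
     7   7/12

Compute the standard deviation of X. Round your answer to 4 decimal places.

E[X] = 3, E[X²] = 104/3
Var(X) = E[X²] − (E[X])² = 104/3 − 9 = 77/3
SD(X) = √(77/3) ≈ 5.0662

5.0662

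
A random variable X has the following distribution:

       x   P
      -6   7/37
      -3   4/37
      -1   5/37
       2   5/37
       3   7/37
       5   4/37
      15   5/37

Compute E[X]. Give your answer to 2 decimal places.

1.81

E[X] = (7/37)·(-6) + (4/37)·(-3) + (5/37)·(-1) + (5/37)·2 + (7/37)·3 + (4/37)·5 + (5/37)·15
     = 67/37 ≈ 1.81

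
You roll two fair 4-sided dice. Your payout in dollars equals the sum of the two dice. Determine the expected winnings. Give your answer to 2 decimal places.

Distribution of the sum of the two dice: 2 w.p. 1/16, 3 w.p. 1/8, 4 w.p. 3/16, 5 w.p. 1/4, 6 w.p. 3/16, 7 w.p. 1/8, …
E[payout] = (1/16)·2 + (1/8)·3 + (3/16)·4 + (1/4)·5 + (3/16)·6 + (1/8)·7 + (1/16)·8 = 5
≈ $5.00

$5.00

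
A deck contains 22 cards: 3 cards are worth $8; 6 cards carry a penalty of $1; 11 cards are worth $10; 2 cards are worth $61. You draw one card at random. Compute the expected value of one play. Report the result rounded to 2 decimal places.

$11.36

E[payout] = (3/22)·8 + (6/22)·(-1) + (11/22)·10 + (2/22)·61 = 125/11
≈ $11.36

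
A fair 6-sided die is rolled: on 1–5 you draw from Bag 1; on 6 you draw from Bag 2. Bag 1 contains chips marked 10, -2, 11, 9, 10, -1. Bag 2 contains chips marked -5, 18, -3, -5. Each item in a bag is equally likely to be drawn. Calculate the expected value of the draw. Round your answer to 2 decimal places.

5.35

E[X | Bag 1] = (10 − 2 + 11 + 9 + 10 − 1)/6 = 37/6
E[X | Bag 2] = (-5 + 18 − 3 − 5)/4 = 5/4
E[X] = (5/6)·37/6 + (1/6)·5/4 = 385/72 ≈ 5.35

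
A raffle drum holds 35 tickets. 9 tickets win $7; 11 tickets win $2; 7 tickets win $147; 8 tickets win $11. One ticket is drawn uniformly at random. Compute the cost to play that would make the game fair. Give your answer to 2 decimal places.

E[payout] = (9/35)·7 + (11/35)·2 + (7/35)·147 + (8/35)·11 = 1202/35
Fair fee = E[payout] = 1202/35 ≈ $34.34

$34.34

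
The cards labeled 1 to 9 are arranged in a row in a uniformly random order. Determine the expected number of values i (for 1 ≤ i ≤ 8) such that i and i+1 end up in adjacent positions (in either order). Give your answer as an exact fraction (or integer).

16/9

For each i ∈ {1,…,8}, let Xᵢ = 1 if i and i+1 are adjacent. P(Xᵢ=1) = 2·(9−1)!/9! = 2/9.
By linearity, E[ΣXᵢ] = (8)·(2/9) = 16/9.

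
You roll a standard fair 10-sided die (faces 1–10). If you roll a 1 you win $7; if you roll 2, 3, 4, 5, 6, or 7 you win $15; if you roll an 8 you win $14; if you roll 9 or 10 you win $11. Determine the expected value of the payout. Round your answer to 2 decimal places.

$13.30

E[payout] = (1/10)·7 + (1/5)·11 + (1/10)·14 + (3/5)·15 = 133/10
≈ $13.30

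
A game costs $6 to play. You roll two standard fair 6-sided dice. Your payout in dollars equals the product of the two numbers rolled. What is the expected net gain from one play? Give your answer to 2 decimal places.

$6.25

Distribution of the product of the two numbers rolled: 1 w.p. 1/36, 2 w.p. 1/18, 3 w.p. 1/18, 4 w.p. 1/12, 5 w.p. 1/18, 6 w.p. 1/9, …
E[payout] = (1/36)·1 + (1/18)·2 + (1/18)·3 + (1/12)·4 + (1/18)·5 + (1/9)·6 + (1/18)·8 + (1/36)·9 + (1/18)·10 + (1/9)·12 + (1/18)·15 + (1/36)·16 + (1/18)·18 + (1/18)·20 + (1/18)·24 + (1/36)·25 + (1/18)·30 + (1/36)·36 = 49/4
Expected profit = 49/4 − 6 = 25/4 ≈ $6.25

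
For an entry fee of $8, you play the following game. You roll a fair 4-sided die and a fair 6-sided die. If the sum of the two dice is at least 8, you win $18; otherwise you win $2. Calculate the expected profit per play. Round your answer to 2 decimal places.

E[payout] = (3/4)·2 + (1/4)·18 = 6
Expected profit = 6 − 8 = -2 ≈ -$2.00

-$2.00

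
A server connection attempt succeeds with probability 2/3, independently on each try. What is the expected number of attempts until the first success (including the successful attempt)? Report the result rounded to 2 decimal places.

1.50

For a geometric distribution, E[trials] = 1/p = 1/(2/3) = 3/2.
≈ 1.50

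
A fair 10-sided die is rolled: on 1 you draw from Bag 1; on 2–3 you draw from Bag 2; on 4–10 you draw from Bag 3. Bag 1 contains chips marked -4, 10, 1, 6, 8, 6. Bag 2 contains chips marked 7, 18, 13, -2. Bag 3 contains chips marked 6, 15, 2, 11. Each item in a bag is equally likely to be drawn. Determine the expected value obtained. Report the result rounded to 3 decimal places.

E[X | Bag 1] = (-4 + 10 + 1 + 6 + 8 + 6)/6 = 9/2
E[X | Bag 2] = (7 + 18 + 13 − 2)/4 = 9
E[X | Bag 3] = (6 + 15 + 2 + 11)/4 = 17/2
E[X] = (1/10)·9/2 + (1/5)·9 + (7/10)·17/2 = 41/5 ≈ 8.200

8.200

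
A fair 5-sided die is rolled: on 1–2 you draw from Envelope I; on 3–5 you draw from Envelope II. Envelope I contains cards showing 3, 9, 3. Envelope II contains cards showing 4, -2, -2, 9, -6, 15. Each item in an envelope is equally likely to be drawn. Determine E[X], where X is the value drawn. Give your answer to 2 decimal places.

E[X | Envelope I] = (3 + 9 + 3)/3 = 5
E[X | Envelope II] = (4 − 2 − 2 + 9 − 6 + 15)/6 = 3
E[X] = (2/5)·5 + (3/5)·3 = 19/5 ≈ 3.80

3.80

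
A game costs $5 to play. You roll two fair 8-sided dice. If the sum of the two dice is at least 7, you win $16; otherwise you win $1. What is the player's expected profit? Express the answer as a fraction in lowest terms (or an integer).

479/64 dollars

E[payout] = (15/64)·1 + (49/64)·16 = 799/64
Expected profit = 799/64 − 5 = 479/64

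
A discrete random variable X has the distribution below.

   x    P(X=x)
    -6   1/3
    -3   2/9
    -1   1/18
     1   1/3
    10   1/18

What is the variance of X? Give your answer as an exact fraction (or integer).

199/12

E[X] = (1/3)·(-6) + (2/9)·(-3) + (1/18)·(-1) + (1/3)·1 + (1/18)·10 = -11/6
E[X²] = (1/3)·36 + (2/9)·9 + (1/18)·1 + (1/3)·1 + (1/18)·100 = 359/18
Var(X) = 359/18 − (-11/6)² = 199/12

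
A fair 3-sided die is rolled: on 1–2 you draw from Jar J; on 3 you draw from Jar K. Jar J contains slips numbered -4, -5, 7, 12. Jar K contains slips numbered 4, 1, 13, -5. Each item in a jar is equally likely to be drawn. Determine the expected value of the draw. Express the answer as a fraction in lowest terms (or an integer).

11/4

E[X | Jar J] = (-4 − 5 + 7 + 12)/4 = 5/2
E[X | Jar K] = (4 + 1 + 13 − 5)/4 = 13/4
E[X] = (2/3)·5/2 + (1/3)·13/4 = 11/4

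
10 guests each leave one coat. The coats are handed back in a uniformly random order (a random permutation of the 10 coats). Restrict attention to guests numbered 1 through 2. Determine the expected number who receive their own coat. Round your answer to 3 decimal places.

Let Xᵢ = 1 if person i gets their own coat. For each i, P(Xᵢ=1) = 1/10.
By linearity of expectation, E[X₁+…+X_2] = 2·(1/10) = 1/5.
≈ 0.200

0.200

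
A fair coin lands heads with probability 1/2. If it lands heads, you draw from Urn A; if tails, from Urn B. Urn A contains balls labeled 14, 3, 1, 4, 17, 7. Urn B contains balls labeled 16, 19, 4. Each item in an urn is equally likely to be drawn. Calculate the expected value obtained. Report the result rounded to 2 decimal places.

E[X | Urn A] = (14 + 3 + 1 + 4 + 17 + 7)/6 = 23/3
E[X | Urn B] = (16 + 19 + 4)/3 = 13
E[X] = (1/2)·23/3 + (1/2)·13 = 31/3 ≈ 10.33

10.33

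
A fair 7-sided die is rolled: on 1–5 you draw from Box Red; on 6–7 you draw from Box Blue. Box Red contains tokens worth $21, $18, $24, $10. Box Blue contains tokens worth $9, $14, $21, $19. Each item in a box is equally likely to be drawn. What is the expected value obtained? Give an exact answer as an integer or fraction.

E[X | Box Red] = (21 + 18 + 24 + 10)/4 = 73/4
E[X | Box Blue] = (9 + 14 + 21 + 19)/4 = 63/4
E[X] = (5/7)·73/4 + (2/7)·63/4 = 491/28

491/28 dollars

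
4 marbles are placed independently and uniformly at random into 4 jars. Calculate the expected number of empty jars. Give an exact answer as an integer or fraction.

81/64

Let Xⱼ=1 if jar j is empty. P(Xⱼ=1) = ((4-1)/4)^4 = 81/256.
By linearity, E[#empty] = 4·81/256 = 81/64.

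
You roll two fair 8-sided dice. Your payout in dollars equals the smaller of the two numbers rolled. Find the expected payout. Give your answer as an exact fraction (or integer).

Distribution of the smaller of the two numbers rolled: 1 w.p. 15/64, 2 w.p. 13/64, 3 w.p. 11/64, 4 w.p. 9/64, 5 w.p. 7/64, 6 w.p. 5/64, …
E[payout] = (15/64)·1 + (13/64)·2 + (11/64)·3 + (9/64)·4 + (7/64)·5 + (5/64)·6 + (3/64)·7 + (1/64)·8 = 51/16

51/16 dollars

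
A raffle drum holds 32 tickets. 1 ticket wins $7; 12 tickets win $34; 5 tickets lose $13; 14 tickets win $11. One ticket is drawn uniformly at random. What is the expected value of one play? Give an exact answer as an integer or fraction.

63/4 dollars

E[payout] = (1/32)·7 + (12/32)·34 + (5/32)·(-13) + (14/32)·11 = 63/4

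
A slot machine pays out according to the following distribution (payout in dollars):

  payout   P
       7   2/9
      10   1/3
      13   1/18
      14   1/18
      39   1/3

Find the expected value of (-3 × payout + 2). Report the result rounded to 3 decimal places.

-56.167

E[-3x+2] = (2/9)·(-19) + (1/3)·(-28) + (1/18)·(-37) + (1/18)·(-40) + (1/3)·(-115)
     = -337/6 ≈ -56.167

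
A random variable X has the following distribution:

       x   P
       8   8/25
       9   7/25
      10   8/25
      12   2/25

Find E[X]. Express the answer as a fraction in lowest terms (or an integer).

E[X] = (8/25)·8 + (7/25)·9 + (8/25)·10 + (2/25)·12
     = 231/25

231/25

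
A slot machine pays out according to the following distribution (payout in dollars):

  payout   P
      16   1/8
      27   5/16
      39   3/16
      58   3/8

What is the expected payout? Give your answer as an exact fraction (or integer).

E[X] = (1/8)·16 + (5/16)·27 + (3/16)·39 + (3/8)·58
     = 79/2

79/2 dollars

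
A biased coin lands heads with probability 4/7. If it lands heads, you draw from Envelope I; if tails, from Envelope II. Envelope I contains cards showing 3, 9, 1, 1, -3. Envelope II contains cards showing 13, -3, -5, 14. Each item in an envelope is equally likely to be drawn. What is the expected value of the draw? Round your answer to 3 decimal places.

3.293

E[X | Envelope I] = (3 + 9 + 1 + 1 − 3)/5 = 11/5
E[X | Envelope II] = (13 − 3 − 5 + 14)/4 = 19/4
E[X] = (4/7)·11/5 + (3/7)·19/4 = 461/140 ≈ 3.293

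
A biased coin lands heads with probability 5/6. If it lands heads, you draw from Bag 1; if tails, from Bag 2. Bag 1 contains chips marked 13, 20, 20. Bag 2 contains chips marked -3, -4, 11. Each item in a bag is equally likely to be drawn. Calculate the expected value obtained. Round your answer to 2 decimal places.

14.94

E[X | Bag 1] = (13 + 20 + 20)/3 = 53/3
E[X | Bag 2] = (-3 − 4 + 11)/3 = 4/3
E[X] = (5/6)·53/3 + (1/6)·4/3 = 269/18 ≈ 14.94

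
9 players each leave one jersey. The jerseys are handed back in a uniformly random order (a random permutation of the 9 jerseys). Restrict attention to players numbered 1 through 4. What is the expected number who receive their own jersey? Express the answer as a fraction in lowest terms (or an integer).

4/9

Let Xᵢ = 1 if person i gets their own jersey. For each i, P(Xᵢ=1) = 1/9.
By linearity of expectation, E[X₁+…+X_4] = 4·(1/9) = 4/9.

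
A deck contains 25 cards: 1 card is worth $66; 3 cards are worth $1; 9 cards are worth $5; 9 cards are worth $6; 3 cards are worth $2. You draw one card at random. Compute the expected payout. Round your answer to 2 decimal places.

E[payout] = (1/25)·66 + (3/25)·1 + (9/25)·5 + (9/25)·6 + (3/25)·2 = 174/25
≈ $6.96

$6.96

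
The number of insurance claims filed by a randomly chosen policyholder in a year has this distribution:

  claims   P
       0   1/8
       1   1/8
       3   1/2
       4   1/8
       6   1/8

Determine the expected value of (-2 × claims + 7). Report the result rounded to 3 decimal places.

1.250

E[-2x+7] = (1/8)·7 + (1/8)·5 + (1/2)·1 + (1/8)·(-1) + (1/8)·(-5)
     = 5/4 ≈ 1.250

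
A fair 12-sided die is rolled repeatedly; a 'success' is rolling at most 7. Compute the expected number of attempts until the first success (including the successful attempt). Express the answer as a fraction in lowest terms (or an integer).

For a geometric distribution, E[trials] = 1/p = 1/(7/12) = 12/7.

12/7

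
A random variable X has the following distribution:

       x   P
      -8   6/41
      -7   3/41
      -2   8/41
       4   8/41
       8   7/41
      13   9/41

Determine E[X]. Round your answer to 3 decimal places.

E[X] = (6/41)·(-8) + (3/41)·(-7) + (8/41)·(-2) + (8/41)·4 + (7/41)·8 + (9/41)·13
     = 120/41 ≈ 2.927

2.927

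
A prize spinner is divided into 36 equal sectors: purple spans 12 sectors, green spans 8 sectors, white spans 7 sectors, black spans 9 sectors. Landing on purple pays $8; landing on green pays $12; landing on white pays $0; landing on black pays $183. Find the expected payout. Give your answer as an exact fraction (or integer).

613/12 dollars

E[payout] = (12/36)·8 + (8/36)·12 + (7/36)·0 + (9/36)·183 = 613/12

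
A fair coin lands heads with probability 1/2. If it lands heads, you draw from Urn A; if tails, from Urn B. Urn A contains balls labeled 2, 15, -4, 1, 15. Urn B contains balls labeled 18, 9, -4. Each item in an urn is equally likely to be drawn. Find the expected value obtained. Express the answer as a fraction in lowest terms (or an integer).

101/15

E[X | Urn A] = (2 + 15 − 4 + 1 + 15)/5 = 29/5
E[X | Urn B] = (18 + 9 − 4)/3 = 23/3
E[X] = (1/2)·29/5 + (1/2)·23/3 = 101/15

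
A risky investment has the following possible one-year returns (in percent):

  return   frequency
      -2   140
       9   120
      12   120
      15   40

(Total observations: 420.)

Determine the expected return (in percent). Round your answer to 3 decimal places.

6.762

Total = 420, so P(return=-2) = 140/420, etc.
E[X] = (1/3)·(-2) + (2/7)·9 + (2/7)·12 + (2/21)·15
     = 142/21 ≈ 6.762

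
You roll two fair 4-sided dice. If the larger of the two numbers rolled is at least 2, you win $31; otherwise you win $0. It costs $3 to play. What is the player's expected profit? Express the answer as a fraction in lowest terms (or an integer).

E[payout] = (1/16)·0 + (15/16)·31 = 465/16
Expected profit = 465/16 − 3 = 417/16

417/16 dollars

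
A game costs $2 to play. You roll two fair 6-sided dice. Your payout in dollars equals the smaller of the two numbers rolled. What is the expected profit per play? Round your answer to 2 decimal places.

$0.53

Distribution of the smaller of the two numbers rolled: 1 w.p. 11/36, 2 w.p. 1/4, 3 w.p. 7/36, 4 w.p. 5/36, 5 w.p. 1/12, 6 w.p. 1/36
E[payout] = (11/36)·1 + (1/4)·2 + (7/36)·3 + (5/36)·4 + (1/12)·5 + (1/36)·6 = 91/36
Expected profit = 91/36 − 2 = 19/36 ≈ $0.53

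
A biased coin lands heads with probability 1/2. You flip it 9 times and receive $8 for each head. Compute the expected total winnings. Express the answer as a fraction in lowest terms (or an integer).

E[#heads] = 9·1/2 = 9/2 (linearity over flips).
E[winnings] = 8·9/2 = 36.

$36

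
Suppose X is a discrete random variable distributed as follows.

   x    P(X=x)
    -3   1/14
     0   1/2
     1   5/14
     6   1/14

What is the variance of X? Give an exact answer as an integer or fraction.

E[X] = (1/14)·(-3) + (1/2)·0 + (5/14)·1 + (1/14)·6 = 4/7
E[X²] = (1/14)·9 + (1/2)·0 + (5/14)·1 + (1/14)·36 = 25/7
Var(X) = 25/7 − (4/7)² = 159/49

159/49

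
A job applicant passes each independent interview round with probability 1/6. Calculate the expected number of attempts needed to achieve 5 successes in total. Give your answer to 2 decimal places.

By linearity (sum of 5 independent geometric waits), E[trials] = 5/p = 5/(1/6) = 30.
≈ 30.00

30.00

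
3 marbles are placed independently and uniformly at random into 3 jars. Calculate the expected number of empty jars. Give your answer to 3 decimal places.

0.889

Let Xⱼ=1 if jar j is empty. P(Xⱼ=1) = ((3-1)/3)^3 = 8/27.
By linearity, E[#empty] = 3·8/27 = 8/9.
≈ 0.889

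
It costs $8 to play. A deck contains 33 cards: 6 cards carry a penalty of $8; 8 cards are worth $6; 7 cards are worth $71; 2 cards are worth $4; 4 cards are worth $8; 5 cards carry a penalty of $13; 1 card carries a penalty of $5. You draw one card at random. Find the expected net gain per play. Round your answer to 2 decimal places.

E[payout] = (6/33)·(-8) + (8/33)·6 + (7/33)·71 + (2/33)·4 + (4/33)·8 + (5/33)·(-13) + (1/33)·(-5) = 467/33
Expected profit = 467/33 − 8 = 203/33 ≈ $6.15

$6.15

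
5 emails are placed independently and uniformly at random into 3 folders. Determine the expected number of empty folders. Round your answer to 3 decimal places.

0.395

Let Xⱼ=1 if folder j is empty. P(Xⱼ=1) = ((3-1)/3)^5 = 32/243.
By linearity, E[#empty] = 3·32/243 = 32/81.
≈ 0.395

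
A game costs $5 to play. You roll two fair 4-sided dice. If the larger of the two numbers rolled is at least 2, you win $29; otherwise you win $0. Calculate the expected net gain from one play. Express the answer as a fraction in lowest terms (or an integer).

E[payout] = (1/16)·0 + (15/16)·29 = 435/16
Expected profit = 435/16 − 5 = 355/16

355/16 dollars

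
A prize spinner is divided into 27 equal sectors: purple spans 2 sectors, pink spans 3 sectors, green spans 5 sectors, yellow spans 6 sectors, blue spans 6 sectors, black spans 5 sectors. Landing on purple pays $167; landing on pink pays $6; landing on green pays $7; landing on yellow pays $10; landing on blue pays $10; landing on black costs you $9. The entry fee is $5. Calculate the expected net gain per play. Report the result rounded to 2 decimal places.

E[payout] = (2/27)·167 + (3/27)·6 + (5/27)·7 + (6/27)·10 + (6/27)·10 + (5/27)·(-9) = 154/9
Expected profit = 154/9 − 5 = 109/9 ≈ $12.11

$12.11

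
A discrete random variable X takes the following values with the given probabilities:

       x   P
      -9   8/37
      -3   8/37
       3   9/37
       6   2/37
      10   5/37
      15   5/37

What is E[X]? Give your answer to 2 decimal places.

1.84

E[X] = (8/37)·(-9) + (8/37)·(-3) + (9/37)·3 + (2/37)·6 + (5/37)·10 + (5/37)·15
     = 68/37 ≈ 1.84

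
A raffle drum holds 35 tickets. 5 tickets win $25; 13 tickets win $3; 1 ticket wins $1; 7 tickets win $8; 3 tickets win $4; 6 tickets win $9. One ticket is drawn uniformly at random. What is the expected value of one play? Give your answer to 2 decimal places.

E[payout] = (5/35)·25 + (13/35)·3 + (1/35)·1 + (7/35)·8 + (3/35)·4 + (6/35)·9 = 41/5
≈ $8.20

$8.20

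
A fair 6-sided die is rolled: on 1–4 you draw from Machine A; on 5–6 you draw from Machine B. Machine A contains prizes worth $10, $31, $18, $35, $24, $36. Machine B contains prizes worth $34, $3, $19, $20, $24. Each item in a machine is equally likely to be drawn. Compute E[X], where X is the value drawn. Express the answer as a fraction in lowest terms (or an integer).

214/9 dollars

E[X | Machine A] = (10 + 31 + 18 + 35 + 24 + 36)/6 = 77/3
E[X | Machine B] = (34 + 3 + 19 + 20 + 24)/5 = 20
E[X] = (2/3)·77/3 + (1/3)·20 = 214/9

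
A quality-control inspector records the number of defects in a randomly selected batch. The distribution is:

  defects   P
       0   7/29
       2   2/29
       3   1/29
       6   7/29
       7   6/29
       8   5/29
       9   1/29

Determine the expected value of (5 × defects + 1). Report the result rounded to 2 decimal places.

E[5x+1] = (7/29)·1 + (2/29)·11 + (1/29)·16 + (7/29)·31 + (6/29)·36 + (5/29)·41 + (1/29)·46
     = 729/29 ≈ 25.14

25.14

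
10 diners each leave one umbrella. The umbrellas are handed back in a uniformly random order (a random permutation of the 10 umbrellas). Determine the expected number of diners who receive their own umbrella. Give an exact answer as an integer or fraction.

Let Xᵢ = 1 if person i gets their own umbrella. For each i, P(Xᵢ=1) = 1/10.
By linearity of expectation, E[X₁+…+X_10] = 10·(1/10) = 1.

1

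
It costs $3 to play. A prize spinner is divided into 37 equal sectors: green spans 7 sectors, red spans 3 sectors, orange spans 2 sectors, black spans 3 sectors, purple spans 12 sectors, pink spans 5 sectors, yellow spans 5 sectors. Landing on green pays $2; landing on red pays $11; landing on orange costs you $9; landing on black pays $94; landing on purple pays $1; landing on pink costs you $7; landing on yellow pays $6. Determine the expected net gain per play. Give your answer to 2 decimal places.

$5.59

E[payout] = (7/37)·2 + (3/37)·11 + (2/37)·(-9) + (3/37)·94 + (12/37)·1 + (5/37)·(-7) + (5/37)·6 = 318/37
Expected profit = 318/37 − 3 = 207/37 ≈ $5.59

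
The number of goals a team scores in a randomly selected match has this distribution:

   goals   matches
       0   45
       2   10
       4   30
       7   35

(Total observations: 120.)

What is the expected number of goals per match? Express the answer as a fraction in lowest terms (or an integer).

77/24

Total = 120, so P(goals=0) = 45/120, etc.
E[X] = (3/8)·0 + (1/12)·2 + (1/4)·4 + (7/24)·7
     = 77/24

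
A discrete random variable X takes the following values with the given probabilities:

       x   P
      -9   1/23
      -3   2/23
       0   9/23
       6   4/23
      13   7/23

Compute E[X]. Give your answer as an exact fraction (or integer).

E[X] = (1/23)·(-9) + (2/23)·(-3) + (9/23)·0 + (4/23)·6 + (7/23)·13
     = 100/23

100/23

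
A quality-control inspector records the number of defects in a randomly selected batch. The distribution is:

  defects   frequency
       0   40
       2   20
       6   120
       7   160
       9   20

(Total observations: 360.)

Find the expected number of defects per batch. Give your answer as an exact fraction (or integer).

103/18

Total = 360, so P(defects=0) = 40/360, etc.
E[X] = (1/9)·0 + (1/18)·2 + (1/3)·6 + (4/9)·7 + (1/18)·9
     = 103/18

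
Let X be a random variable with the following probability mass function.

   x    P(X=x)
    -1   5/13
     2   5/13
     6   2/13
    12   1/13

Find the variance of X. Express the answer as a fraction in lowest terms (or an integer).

E[X] = (5/13)·(-1) + (5/13)·2 + (2/13)·6 + (1/13)·12 = 29/13
E[X²] = (5/13)·1 + (5/13)·4 + (2/13)·36 + (1/13)·144 = 241/13
Var(X) = 241/13 − (29/13)² = 2292/169

2292/169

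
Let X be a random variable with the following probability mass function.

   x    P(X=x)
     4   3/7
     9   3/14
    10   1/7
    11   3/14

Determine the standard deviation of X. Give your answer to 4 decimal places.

3.0405

E[X] = 52/7, E[X²] = 451/7
Var(X) = E[X²] − (E[X])² = 451/7 − 2704/49 = 453/49
SD(X) = √(453/49) ≈ 3.0405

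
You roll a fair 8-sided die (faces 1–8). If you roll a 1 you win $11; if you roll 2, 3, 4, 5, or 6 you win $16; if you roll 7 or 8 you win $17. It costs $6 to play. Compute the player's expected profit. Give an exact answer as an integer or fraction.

E[payout] = (1/8)·11 + (5/8)·16 + (1/4)·17 = 125/8
Expected profit = 125/8 − 6 = 77/8

77/8 dollars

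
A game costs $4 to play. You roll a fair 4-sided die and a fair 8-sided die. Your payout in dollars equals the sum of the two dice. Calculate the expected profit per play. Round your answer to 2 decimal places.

$3.00

Distribution of the sum of the two dice: 2 w.p. 1/32, 3 w.p. 1/16, 4 w.p. 3/32, 5 w.p. 1/8, 6 w.p. 1/8, 7 w.p. 1/8, …
E[payout] = (1/32)·2 + (1/16)·3 + (3/32)·4 + (1/8)·5 + (1/8)·6 + (1/8)·7 + (1/8)·8 + (1/8)·9 + (3/32)·10 + (1/16)·11 + (1/32)·12 = 7
Expected profit = 7 − 4 = 3 ≈ $3.00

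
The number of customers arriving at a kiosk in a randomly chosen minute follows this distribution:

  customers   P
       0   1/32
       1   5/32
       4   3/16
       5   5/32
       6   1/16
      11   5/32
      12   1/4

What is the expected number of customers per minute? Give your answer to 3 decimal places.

E[X] = (1/32)·0 + (5/32)·1 + (3/16)·4 + (5/32)·5 + (1/16)·6 + (5/32)·11 + (1/4)·12
     = 217/32 ≈ 6.781

6.781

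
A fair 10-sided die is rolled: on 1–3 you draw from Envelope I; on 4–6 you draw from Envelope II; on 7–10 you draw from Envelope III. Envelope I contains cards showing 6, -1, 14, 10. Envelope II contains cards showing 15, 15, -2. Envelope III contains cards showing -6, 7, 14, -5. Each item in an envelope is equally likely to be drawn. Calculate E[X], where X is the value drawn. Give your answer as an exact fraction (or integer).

E[X | Envelope I] = (6 − 1 + 14 + 10)/4 = 29/4
E[X | Envelope II] = (15 + 15 − 2)/3 = 28/3
E[X | Envelope III] = (-6 + 7 + 14 − 5)/4 = 5/2
E[X] = (3/10)·29/4 + (3/10)·28/3 + (2/5)·5/2 = 239/40

239/40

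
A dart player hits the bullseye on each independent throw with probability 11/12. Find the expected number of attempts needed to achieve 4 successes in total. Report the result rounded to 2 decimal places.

4.36

By linearity (sum of 4 independent geometric waits), E[trials] = 4/p = 4/(11/12) = 48/11.
≈ 4.36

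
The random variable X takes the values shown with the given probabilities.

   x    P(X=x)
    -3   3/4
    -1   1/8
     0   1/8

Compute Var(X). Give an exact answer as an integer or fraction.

79/64

E[X] = (3/4)·(-3) + (1/8)·(-1) + (1/8)·0 = -19/8
E[X²] = (3/4)·9 + (1/8)·1 + (1/8)·0 = 55/8
Var(X) = 55/8 − (-19/8)² = 79/64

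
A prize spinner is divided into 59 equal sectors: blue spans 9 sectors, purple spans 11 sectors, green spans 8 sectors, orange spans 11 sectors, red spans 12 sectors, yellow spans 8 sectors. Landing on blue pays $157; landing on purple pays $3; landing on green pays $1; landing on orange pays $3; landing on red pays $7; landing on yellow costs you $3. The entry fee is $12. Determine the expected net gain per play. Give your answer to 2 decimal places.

$14.22

E[payout] = (9/59)·157 + (11/59)·3 + (8/59)·1 + (11/59)·3 + (12/59)·7 + (8/59)·(-3) = 1547/59
Expected profit = 1547/59 − 12 = 839/59 ≈ $14.22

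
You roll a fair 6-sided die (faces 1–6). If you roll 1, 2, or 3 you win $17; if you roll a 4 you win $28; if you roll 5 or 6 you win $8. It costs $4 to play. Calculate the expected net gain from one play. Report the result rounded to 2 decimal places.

$11.83

E[payout] = (1/3)·8 + (1/2)·17 + (1/6)·28 = 95/6
Expected profit = 95/6 − 4 = 71/6 ≈ $11.83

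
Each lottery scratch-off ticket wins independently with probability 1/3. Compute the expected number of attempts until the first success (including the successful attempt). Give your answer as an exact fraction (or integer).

3

For a geometric distribution, E[trials] = 1/p = 1/(1/3) = 3.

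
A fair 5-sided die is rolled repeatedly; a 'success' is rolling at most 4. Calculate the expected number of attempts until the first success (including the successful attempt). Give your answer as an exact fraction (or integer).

5/4

For a geometric distribution, E[trials] = 1/p = 1/(4/5) = 5/4.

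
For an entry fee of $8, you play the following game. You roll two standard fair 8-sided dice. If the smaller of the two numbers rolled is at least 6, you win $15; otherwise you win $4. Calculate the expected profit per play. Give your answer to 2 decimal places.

-$2.45

E[payout] = (55/64)·4 + (9/64)·15 = 355/64
Expected profit = 355/64 − 8 = -157/64 ≈ -$2.45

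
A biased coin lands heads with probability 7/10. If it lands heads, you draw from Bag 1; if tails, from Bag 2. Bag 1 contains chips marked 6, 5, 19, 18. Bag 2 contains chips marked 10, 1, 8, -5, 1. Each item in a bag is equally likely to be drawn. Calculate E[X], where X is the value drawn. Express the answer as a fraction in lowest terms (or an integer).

E[X | Bag 1] = (6 + 5 + 19 + 18)/4 = 12
E[X | Bag 2] = (10 + 1 + 8 − 5 + 1)/5 = 3
E[X] = (7/10)·12 + (3/10)·3 = 93/10

93/10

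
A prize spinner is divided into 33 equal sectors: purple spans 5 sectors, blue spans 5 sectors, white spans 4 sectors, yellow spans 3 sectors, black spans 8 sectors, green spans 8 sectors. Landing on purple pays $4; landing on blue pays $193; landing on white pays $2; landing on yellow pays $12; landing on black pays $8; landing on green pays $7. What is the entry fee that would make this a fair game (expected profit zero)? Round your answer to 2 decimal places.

E[payout] = (5/33)·4 + (5/33)·193 + (4/33)·2 + (3/33)·12 + (8/33)·8 + (8/33)·7 = 383/11
Fair fee = E[payout] = 383/11 ≈ $34.82

$34.82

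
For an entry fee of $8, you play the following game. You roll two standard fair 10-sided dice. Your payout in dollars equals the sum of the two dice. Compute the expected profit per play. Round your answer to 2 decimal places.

Distribution of the sum of the two dice: 2 w.p. 1/100, 3 w.p. 1/50, 4 w.p. 3/100, 5 w.p. 1/25, 6 w.p. 1/20, 7 w.p. 3/50, …
E[payout] = (1/100)·2 + (1/50)·3 + (3/100)·4 + (1/25)·5 + (1/20)·6 + (3/50)·7 + (7/100)·8 + (2/25)·9 + (9/100)·10 + (1/10)·11 + (9/100)·12 + (2/25)·13 + (7/100)·14 + (3/50)·15 + (1/20)·16 + (1/25)·17 + (3/100)·18 + (1/50)·19 + (1/100)·20 = 11
Expected profit = 11 − 8 = 3 ≈ $3.00

$3.00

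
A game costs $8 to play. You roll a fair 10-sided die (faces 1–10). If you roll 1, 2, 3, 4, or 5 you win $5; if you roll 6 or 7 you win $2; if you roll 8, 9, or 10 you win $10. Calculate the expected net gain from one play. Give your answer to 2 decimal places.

E[payout] = (1/5)·2 + (1/2)·5 + (3/10)·10 = 59/10
Expected profit = 59/10 − 8 = -21/10 ≈ -$2.10

-$2.10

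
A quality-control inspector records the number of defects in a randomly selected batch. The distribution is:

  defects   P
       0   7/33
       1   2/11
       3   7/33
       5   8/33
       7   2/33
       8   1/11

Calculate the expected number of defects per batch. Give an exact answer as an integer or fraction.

35/11

E[X] = (7/33)·0 + (2/11)·1 + (7/33)·3 + (8/33)·5 + (2/33)·7 + (1/11)·8
     = 35/11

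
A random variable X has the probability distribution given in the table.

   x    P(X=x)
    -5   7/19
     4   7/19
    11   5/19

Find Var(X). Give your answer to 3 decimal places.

40.565

E[X] = (7/19)·(-5) + (7/19)·4 + (5/19)·11 = 48/19
E[X²] = (7/19)·25 + (7/19)·16 + (5/19)·121 = 892/19
Var(X) = 892/19 − (48/19)² = 14644/361 ≈ 40.565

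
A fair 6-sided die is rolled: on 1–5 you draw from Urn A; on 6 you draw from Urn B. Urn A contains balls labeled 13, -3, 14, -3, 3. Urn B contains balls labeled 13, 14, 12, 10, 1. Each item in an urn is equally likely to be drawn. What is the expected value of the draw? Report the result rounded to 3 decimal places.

E[X | Urn A] = (13 − 3 + 14 − 3 + 3)/5 = 24/5
E[X | Urn B] = (13 + 14 + 12 + 10 + 1)/5 = 10
E[X] = (5/6)·24/5 + (1/6)·10 = 17/3 ≈ 5.667

5.667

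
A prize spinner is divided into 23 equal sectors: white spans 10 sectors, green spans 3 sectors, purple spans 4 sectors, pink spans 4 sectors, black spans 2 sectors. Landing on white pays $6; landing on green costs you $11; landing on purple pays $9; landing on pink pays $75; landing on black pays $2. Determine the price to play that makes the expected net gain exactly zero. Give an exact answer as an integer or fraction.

E[payout] = (10/23)·6 + (3/23)·(-11) + (4/23)·9 + (4/23)·75 + (2/23)·2 = 367/23
Fair fee = E[payout] = 367/23

367/23 dollars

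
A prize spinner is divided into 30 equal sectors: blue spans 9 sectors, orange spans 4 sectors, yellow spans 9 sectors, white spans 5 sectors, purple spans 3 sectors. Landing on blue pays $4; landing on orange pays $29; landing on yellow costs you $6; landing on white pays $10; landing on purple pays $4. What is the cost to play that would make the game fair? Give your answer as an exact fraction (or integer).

E[payout] = (9/30)·4 + (4/30)·29 + (9/30)·(-6) + (5/30)·10 + (3/30)·4 = 16/3
Fair fee = E[payout] = 16/3

16/3 dollars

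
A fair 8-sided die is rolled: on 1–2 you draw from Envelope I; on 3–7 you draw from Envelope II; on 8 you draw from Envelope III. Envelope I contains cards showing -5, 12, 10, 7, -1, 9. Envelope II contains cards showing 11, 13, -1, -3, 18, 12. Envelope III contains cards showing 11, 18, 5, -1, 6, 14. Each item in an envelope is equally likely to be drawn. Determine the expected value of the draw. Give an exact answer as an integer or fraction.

367/48

E[X | Envelope I] = (-5 + 12 + 10 + 7 − 1 + 9)/6 = 16/3
E[X | Envelope II] = (11 + 13 − 1 − 3 + 18 + 12)/6 = 25/3
E[X | Envelope III] = (11 + 18 + 5 − 1 + 6 + 14)/6 = 53/6
E[X] = (1/4)·16/3 + (5/8)·25/3 + (1/8)·53/6 = 367/48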